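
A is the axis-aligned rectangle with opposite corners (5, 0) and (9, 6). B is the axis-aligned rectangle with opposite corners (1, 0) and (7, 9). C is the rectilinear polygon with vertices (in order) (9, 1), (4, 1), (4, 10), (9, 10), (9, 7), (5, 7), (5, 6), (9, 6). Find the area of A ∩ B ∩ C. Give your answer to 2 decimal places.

10.00

The intersection is the polygon with vertices (7,6), (7,1), (5,1), (5,6).
By the shoelace formula its area is 10.00.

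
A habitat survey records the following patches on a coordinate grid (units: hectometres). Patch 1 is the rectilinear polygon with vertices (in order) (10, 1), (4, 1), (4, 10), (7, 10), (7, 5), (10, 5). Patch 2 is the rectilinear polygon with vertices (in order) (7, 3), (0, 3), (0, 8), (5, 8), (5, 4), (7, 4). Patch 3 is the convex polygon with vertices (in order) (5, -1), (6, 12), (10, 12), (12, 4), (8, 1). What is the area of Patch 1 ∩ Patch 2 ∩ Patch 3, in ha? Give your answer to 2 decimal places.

The intersection is the polygon with vertices (7,4), (7,3), (5.308,3), (5.385,4).
By the shoelace formula its area is 1.65.

1.65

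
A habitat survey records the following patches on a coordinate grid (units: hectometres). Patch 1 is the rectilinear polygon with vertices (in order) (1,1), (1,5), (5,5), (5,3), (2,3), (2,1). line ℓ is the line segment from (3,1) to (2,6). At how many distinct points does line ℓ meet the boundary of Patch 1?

The segment meets the boundary at (2.2,5), (2.6,3).

2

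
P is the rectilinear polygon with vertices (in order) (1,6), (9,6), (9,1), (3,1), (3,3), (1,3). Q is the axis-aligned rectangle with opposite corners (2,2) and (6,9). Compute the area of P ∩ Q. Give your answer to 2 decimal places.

15.00

The intersection is the polygon with vertices (6,6), (6,2), (3,2), (3,3), (2,3), (2,6).
By the shoelace formula its area is 15.00.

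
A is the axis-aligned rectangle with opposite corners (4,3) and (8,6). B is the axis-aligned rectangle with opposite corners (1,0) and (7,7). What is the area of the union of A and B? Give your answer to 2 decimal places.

By inclusion–exclusion:
Individual areas: |A| = 12, |B| = 42.
|A∩B|: x∈[4,7], y∈[3,6] → 3·3 = 9.
|A ∪ B| = 54 − 9 = 45.00.

45.00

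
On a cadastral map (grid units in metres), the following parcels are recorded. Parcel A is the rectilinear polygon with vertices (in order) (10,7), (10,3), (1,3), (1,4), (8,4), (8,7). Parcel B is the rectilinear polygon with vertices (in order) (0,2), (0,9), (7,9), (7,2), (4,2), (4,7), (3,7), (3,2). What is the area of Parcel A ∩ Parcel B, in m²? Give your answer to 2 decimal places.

5.00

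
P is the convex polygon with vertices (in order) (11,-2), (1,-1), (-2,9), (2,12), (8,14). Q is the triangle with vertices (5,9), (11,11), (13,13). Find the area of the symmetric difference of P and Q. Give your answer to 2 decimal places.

142.78

|P| = 141, |Q| = 4, |P∩Q| = 1.1118.
|P △ Q| = |P| + |Q| − 2·|P∩Q| = 141 + 4 − 2.2235 = 142.78.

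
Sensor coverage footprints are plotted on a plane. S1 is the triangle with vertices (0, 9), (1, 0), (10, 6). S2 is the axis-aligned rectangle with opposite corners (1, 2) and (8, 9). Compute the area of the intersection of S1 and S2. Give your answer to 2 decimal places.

The intersection is the polygon with vertices (4,2), (1,2), (1,8.7), (8,6.6), (8,4.667).
By the shoelace formula its area is 34.22.

34.22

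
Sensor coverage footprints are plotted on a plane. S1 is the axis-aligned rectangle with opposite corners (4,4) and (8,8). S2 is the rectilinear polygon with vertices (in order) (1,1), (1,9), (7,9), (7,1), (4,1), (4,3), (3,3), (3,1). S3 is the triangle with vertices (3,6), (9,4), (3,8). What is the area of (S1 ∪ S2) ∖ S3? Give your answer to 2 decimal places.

|S1 ∪ S2| = 50.
|(S1 ∪ S2) ∩ S3| = 5.8333.
|(S1 ∪ S2) ∖ S3| = 50 − 5.8333 = 44.17.

44.17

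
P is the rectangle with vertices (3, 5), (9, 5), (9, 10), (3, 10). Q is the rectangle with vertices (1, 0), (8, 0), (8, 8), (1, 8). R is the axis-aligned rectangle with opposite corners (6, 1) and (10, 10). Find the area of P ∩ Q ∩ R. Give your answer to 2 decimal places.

6.00

The intersection is the polygon with vertices (8,8), (8,5), (6,5), (6,8).
By the shoelace formula its area is 6.00.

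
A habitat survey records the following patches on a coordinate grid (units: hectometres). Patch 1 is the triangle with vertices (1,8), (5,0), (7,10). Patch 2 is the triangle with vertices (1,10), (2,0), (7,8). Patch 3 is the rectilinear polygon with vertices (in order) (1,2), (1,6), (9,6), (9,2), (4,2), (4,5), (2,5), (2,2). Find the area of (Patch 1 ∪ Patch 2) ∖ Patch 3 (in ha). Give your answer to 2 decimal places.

27.47

|Patch 1 ∪ Patch 2| = 38.2697.
|(Patch 1 ∪ Patch 2) ∩ Patch 3| = 10.8.
|(Patch 1 ∪ Patch 2) ∖ Patch 3| = 38.2697 − 10.8 = 27.47.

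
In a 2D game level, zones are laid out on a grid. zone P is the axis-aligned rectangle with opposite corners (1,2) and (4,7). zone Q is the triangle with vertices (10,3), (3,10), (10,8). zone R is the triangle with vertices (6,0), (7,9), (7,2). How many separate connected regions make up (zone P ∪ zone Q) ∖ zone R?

3

(zone P ∪ zone Q) ∖ zone R splits into 3 disjoint pieces (area 15, area 5.2654, area 11.7857).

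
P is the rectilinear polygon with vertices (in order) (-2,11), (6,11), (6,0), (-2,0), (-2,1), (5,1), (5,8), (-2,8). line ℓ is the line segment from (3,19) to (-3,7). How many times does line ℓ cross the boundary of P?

The segment meets the boundary at (-2,9), (-1,11).

2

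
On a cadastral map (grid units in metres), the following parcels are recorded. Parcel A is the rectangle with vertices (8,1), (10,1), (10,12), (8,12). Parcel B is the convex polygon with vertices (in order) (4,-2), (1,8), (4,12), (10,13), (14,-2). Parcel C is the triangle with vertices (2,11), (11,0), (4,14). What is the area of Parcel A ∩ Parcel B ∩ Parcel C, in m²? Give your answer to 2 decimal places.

The intersection is the polygon with vertices (8,6), (10,2), (10,1.222), (8,3.667).
By the shoelace formula its area is 3.11.

3.11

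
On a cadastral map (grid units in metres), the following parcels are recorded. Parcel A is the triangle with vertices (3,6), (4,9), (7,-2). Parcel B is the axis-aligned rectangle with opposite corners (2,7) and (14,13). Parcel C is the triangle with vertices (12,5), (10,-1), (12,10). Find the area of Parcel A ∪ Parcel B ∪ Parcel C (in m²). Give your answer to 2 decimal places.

By inclusion–exclusion:
Individual areas: |Parcel A| = 10, |Parcel B| = 72, |Parcel C| = 5.
|Parcel A∩Parcel B| = 1.2121.
|Parcel A∩Parcel C| = 0.
|Parcel B∩Parcel C| = 0.8182.
|Parcel A∩Parcel B∩Parcel C| = 0.
|Parcel A ∪ Parcel B ∪ Parcel C| = 87 − 2.0303 + 0 = 84.97.

84.97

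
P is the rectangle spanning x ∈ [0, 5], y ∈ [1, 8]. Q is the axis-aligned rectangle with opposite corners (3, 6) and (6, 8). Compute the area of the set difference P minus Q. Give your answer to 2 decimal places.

|P∩Q|: x∈[3,5], y∈[6,8] → 2·2 = 4.
|P| = 35.
|P ∖ Q| = |P| − |P∩Q| = 35 − 4 = 31.00.

31.00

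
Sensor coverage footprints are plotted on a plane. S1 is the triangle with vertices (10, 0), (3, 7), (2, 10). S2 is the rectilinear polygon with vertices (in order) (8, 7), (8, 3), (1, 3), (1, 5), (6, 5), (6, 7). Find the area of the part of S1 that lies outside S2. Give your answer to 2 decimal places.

|S1| = 7, |S1∩S2| = 1.6.
|S1 ∖ S2| = |S1| − |S1∩S2| = 7 − 1.6 = 5.40.

5.40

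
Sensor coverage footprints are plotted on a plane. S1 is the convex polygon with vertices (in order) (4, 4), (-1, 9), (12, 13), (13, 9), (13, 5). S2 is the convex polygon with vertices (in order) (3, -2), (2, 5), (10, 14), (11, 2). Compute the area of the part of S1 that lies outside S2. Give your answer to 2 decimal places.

|S1| = 81, |S1∩S2| = 42.1292.
|S1 ∖ S2| = |S1| − |S1∩S2| = 81 − 42.1292 = 38.87.

38.87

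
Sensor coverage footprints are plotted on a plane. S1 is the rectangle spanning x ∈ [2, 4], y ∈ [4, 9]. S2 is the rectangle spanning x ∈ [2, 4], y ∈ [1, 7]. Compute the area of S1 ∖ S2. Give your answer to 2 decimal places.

|S1∩S2|: x∈[2,4], y∈[4,7] → 2·3 = 6.
|S1| = 10.
|S1 ∖ S2| = |S1| − |S1∩S2| = 10 − 6 = 4.00.

4.00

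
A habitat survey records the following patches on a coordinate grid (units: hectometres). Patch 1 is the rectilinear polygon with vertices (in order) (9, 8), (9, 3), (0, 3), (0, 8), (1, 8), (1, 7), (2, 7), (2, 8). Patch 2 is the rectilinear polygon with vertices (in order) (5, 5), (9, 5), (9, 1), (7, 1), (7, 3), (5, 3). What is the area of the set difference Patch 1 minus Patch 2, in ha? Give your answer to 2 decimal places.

36.00

|Patch 1| = 44, |Patch 1∩Patch 2| = 8.
|Patch 1 ∖ Patch 2| = |Patch 1| − |Patch 1∩Patch 2| = 44 − 8 = 36.00.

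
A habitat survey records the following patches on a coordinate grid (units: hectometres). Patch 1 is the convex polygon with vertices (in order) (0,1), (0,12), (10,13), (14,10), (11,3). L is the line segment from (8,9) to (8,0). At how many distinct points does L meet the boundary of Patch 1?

The segment meets the boundary at (8,2.455).

1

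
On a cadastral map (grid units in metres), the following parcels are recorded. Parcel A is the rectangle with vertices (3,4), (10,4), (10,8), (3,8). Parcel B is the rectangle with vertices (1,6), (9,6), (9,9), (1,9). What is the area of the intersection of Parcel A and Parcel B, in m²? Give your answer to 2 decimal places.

12.00

|Parcel A∩Parcel B|: x∈[3,9], y∈[6,8] → 6·2 = 12.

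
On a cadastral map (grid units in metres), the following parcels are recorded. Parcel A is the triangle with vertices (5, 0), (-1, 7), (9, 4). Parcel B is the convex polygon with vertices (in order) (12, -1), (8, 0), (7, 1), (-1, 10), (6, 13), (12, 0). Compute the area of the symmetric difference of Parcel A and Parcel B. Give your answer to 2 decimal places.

|Parcel A| = 26, |Parcel B| = 77, |Parcel A∩Parcel B| = 10.2193.
|Parcel A △ Parcel B| = |Parcel A| + |Parcel B| − 2·|Parcel A∩Parcel B| = 26 + 77 − 20.4385 = 82.56.

82.56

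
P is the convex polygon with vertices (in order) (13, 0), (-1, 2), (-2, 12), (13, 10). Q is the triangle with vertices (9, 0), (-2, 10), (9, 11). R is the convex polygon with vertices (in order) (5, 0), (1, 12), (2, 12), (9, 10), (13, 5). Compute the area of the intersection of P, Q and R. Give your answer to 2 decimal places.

47.77

The intersection is the polygon with vertices (3.261,5.217), (1.559,10.323), (6.345,10.759), (9,10), (9,2.5), (7.37,1.482).
By the shoelace formula its area is 47.77.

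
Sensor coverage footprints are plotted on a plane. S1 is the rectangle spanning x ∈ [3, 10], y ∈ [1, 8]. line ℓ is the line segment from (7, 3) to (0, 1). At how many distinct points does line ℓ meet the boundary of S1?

The segment meets the boundary at (3,1.857).

1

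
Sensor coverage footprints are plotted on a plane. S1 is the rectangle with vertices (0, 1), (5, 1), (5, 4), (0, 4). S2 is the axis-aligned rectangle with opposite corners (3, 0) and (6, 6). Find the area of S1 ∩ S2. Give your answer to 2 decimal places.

|S1∩S2|: x∈[3,5], y∈[1,4] → 2·3 = 6.

6.00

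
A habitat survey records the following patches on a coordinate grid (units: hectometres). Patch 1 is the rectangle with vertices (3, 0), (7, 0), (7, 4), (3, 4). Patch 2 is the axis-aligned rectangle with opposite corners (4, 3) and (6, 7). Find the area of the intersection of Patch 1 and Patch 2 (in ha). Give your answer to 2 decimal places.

|Patch 1∩Patch 2|: x∈[4,6], y∈[3,4] → 2·1 = 2.

2.00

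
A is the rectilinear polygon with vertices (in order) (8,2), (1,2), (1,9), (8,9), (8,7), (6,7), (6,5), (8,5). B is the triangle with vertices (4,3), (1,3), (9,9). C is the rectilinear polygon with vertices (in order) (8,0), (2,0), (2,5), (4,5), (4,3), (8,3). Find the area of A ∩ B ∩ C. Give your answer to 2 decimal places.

The intersection is the polygon with vertices (2,3), (2,3.75), (3.667,5), (4,5), (4,3).
By the shoelace formula its area is 2.96.

2.96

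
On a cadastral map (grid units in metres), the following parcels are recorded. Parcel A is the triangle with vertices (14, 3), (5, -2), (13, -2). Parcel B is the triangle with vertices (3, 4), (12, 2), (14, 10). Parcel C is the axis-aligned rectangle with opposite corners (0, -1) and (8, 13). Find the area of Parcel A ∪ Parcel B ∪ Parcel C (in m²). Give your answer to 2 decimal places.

160.00

By inclusion–exclusion:
Individual areas: |Parcel A| = 20, |Parcel B| = 38, |Parcel C| = 112.
|Parcel A∩Parcel B| = 0.
|Parcel A∩Parcel C| = 0.4.
|Parcel B∩Parcel C| = 9.596.
|Parcel A∩Parcel B∩Parcel C| = 0.
|Parcel A ∪ Parcel B ∪ Parcel C| = 170 − 9.996 + 0 = 160.00.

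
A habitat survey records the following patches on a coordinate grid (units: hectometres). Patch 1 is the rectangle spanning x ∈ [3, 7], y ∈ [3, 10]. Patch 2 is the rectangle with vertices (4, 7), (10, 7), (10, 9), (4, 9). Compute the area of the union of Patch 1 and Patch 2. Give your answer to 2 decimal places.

By inclusion–exclusion:
Individual areas: |Patch 1| = 28, |Patch 2| = 12.
|Patch 1∩Patch 2|: x∈[4,7], y∈[7,9] → 3·2 = 6.
|Patch 1 ∪ Patch 2| = 40 − 6 = 34.00.

34.00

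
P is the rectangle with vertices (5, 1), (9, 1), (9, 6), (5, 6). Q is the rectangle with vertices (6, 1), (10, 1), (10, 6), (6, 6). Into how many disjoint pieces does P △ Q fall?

P △ Q splits into 2 disjoint pieces (area 5, area 5).

2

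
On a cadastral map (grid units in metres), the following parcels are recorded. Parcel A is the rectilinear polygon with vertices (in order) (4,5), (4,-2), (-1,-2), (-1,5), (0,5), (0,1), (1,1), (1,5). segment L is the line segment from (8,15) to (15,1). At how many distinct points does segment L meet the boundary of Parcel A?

The segment lies entirely outside Parcel A and never meets its boundary.

0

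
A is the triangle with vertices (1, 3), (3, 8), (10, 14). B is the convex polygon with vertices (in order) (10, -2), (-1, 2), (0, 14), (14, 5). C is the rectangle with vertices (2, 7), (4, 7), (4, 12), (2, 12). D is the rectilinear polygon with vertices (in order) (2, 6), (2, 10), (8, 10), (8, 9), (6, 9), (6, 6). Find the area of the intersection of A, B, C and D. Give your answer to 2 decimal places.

1.63

The intersection is the polygon with vertices (4,7), (2.6,7), (3,8), (4,8.857).
By the shoelace formula its area is 1.63.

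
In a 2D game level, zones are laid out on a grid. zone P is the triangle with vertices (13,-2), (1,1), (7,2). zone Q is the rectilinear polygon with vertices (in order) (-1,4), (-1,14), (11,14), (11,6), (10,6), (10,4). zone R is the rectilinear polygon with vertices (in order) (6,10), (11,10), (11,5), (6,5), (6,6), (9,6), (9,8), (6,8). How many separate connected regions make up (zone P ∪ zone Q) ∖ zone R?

2

(zone P ∪ zone Q) ∖ zone R splits into 2 disjoint pieces (area 15, area 100).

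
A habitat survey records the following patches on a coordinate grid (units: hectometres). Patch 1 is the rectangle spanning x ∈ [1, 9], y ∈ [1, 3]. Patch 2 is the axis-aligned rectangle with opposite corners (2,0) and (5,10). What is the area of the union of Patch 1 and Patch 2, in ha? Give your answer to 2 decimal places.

By inclusion–exclusion:
Individual areas: |Patch 1| = 16, |Patch 2| = 30.
|Patch 1∩Patch 2|: x∈[2,5], y∈[1,3] → 3·2 = 6.
|Patch 1 ∪ Patch 2| = 46 − 6 = 40.00.

40.00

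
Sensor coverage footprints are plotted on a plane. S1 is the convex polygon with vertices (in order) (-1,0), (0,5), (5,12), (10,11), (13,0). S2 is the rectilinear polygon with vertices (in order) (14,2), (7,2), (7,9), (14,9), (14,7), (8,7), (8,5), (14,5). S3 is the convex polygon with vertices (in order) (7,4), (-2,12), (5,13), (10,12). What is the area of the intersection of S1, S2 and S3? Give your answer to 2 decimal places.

The intersection is the polygon with vertices (8,7), (8,6.667), (7,4), (7,9), (8.875,9), (8.125,7).
By the shoelace formula its area is 4.67.

4.67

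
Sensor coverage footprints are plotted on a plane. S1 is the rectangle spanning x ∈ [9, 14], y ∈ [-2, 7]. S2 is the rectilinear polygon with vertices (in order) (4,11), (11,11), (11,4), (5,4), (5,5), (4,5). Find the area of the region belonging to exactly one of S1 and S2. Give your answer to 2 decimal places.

81.00

|S1| = 45, |S2| = 48, |S1∩S2| = 6.
|S1 △ S2| = |S1| + |S2| − 2·|S1∩S2| = 45 + 48 − 12 = 81.00.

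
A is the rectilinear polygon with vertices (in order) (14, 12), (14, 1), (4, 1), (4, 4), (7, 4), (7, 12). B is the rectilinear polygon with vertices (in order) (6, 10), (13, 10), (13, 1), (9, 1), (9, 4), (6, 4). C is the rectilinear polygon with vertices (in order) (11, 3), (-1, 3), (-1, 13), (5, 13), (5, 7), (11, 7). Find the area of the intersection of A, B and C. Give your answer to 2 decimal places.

14.00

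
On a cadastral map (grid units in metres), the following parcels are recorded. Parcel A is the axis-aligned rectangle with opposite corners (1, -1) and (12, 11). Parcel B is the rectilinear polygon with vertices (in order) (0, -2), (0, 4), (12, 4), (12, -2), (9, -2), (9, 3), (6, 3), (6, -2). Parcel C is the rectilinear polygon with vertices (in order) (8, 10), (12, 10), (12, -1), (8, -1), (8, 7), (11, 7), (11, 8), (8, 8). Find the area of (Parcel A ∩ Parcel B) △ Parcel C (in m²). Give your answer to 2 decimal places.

52.00

|Parcel A ∩ Parcel B| = 43.
|(Parcel A ∩ Parcel B) ∩ Parcel C| = 16.
|(Parcel A ∩ Parcel B) △ Parcel C| = 43 + 41 − 32 = 52.00.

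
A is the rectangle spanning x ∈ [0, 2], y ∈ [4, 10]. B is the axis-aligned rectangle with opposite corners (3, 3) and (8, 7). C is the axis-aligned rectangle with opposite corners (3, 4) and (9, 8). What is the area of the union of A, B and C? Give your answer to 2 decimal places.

41.00

By inclusion–exclusion:
Individual areas: |A| = 12, |B| = 20, |C| = 24.
|A∩B| = 0 (no overlap).
|A∩C| = 0 (no overlap).
|B∩C|: x∈[3,8], y∈[4,7] → 5·3 = 15.
|A∩B∩C| = 0.
|A ∪ B ∪ C| = 56 − 15 + 0 = 41.00.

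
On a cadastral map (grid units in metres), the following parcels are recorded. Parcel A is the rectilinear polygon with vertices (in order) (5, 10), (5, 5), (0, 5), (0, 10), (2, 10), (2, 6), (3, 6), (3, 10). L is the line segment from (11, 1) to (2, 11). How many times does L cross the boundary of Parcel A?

2

The segment meets the boundary at (3,9.889), (5,7.667).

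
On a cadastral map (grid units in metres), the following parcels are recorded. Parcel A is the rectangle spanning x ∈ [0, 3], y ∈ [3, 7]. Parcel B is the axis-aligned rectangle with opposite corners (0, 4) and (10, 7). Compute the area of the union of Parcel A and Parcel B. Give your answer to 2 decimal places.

By inclusion–exclusion:
Individual areas: |Parcel A| = 12, |Parcel B| = 30.
|Parcel A∩Parcel B|: x∈[0,3], y∈[4,7] → 3·3 = 9.
|Parcel A ∪ Parcel B| = 42 − 9 = 33.00.

33.00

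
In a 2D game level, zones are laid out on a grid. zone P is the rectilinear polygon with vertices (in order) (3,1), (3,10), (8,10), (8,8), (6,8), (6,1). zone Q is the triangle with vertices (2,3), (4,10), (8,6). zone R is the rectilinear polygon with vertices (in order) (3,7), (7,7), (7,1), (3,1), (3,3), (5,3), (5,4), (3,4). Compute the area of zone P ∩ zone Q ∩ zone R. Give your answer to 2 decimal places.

7.96

The intersection is the polygon with vertices (3.143,7), (6,7), (6,5), (4,4), (3,4), (3,6.5).
By the shoelace formula its area is 7.96.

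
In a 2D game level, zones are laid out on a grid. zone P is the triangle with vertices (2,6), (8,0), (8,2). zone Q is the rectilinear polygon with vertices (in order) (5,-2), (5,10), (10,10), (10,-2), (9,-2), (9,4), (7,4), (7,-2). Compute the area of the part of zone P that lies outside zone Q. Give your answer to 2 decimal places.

|zone P| = 6, |zone P∩zone Q| = 2.6667.
|zone P ∖ zone Q| = |zone P| − |zone P∩zone Q| = 6 − 2.6667 = 3.33.

3.33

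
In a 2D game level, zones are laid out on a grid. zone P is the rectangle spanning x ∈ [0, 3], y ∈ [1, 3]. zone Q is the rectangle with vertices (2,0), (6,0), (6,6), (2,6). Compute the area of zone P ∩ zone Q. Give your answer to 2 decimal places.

2.00

|zone P∩zone Q|: x∈[2,3], y∈[1,3] → 1·2 = 2.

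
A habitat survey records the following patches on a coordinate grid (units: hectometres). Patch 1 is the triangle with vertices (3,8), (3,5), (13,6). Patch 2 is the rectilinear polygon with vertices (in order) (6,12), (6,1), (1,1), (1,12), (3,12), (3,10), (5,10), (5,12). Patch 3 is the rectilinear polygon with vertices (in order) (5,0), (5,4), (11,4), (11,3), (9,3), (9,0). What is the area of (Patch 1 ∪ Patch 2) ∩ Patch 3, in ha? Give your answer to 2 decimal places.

The region (Patch 1 ∪ Patch 2) ∩ Patch 3 is the polygon with vertices (6,1), (5,1), (5,4), (6,4).
By the shoelace formula its area is 3.00.

3.00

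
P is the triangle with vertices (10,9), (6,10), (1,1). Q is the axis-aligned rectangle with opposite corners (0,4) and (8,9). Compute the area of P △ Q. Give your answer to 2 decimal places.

32.74

|P| = 20.5, |Q| = 40, |P∩Q| = 13.8819.
|P △ Q| = |P| + |Q| − 2·|P∩Q| = 20.5 + 40 − 27.7639 = 32.74.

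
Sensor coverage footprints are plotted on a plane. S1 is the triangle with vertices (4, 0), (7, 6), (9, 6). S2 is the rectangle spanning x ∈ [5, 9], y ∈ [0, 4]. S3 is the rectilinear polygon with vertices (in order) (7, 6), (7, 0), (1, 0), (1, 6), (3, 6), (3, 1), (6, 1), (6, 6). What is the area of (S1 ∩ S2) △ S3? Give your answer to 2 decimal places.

21.27

|S1 ∩ S2| = 2.2667.
|(S1 ∩ S2) ∩ S3| = 1.
|(S1 ∩ S2) △ S3| = 2.2667 + 21 − 2 = 21.27.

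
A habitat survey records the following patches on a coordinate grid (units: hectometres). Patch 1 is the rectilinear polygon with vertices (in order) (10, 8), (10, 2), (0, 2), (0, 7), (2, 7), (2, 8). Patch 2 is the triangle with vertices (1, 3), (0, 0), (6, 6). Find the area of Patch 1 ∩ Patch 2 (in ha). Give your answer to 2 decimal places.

The intersection is the polygon with vertices (0.667,2), (1,3), (6,6), (2,2).
By the shoelace formula its area is 4.67.

4.67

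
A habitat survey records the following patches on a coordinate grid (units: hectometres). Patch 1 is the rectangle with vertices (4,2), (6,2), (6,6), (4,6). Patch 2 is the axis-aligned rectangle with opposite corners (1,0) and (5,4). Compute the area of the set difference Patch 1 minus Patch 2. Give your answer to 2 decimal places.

|Patch 1∩Patch 2|: x∈[4,5], y∈[2,4] → 1·2 = 2.
|Patch 1| = 8.
|Patch 1 ∖ Patch 2| = |Patch 1| − |Patch 1∩Patch 2| = 8 − 2 = 6.00.

6.00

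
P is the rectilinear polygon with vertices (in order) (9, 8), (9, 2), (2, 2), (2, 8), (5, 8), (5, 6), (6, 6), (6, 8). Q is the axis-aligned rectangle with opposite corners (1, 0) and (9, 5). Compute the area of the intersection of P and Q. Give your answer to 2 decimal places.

The intersection is the polygon with vertices (9,2), (2,2), (2,5), (9,5).
By the shoelace formula its area is 21.00.

21.00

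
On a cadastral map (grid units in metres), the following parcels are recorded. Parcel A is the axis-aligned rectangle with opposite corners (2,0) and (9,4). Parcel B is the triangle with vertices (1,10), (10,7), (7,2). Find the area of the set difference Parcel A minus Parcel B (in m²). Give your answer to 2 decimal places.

|Parcel A| = 28, |Parcel A∩Parcel B| = 2.7.
|Parcel A ∖ Parcel B| = |Parcel A| − |Parcel A∩Parcel B| = 28 − 2.7 = 25.30.

25.30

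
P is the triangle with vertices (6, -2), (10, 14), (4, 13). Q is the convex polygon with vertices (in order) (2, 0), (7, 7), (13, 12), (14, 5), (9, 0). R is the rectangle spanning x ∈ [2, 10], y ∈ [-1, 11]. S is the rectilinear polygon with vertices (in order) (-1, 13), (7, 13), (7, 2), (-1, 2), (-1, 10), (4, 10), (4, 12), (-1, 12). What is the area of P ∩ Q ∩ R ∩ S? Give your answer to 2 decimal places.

6.48

The intersection is the polygon with vertices (5.146,4.404), (7,7), (7,2), (5.467,2).
By the shoelace formula its area is 6.48.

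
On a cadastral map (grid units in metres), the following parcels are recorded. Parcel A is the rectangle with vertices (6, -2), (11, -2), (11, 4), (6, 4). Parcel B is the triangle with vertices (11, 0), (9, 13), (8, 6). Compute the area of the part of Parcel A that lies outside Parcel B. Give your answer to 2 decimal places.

|Parcel A| = 30, |Parcel A∩Parcel B| = 2.7692.
|Parcel A ∖ Parcel B| = |Parcel A| − |Parcel A∩Parcel B| = 30 − 2.7692 = 27.23.

27.23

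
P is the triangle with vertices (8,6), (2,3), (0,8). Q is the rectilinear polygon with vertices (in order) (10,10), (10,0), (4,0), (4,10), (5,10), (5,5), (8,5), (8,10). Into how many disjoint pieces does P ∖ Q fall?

2

P ∖ Q splits into 2 disjoint pieces (area 3.125, area 12).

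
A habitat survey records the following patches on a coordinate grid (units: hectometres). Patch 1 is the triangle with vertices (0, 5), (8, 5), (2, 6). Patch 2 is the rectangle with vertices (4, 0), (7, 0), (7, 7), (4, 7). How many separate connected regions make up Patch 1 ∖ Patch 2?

Patch 1 ∖ Patch 2 splits into 2 disjoint pieces (area 2.6667, area 0.0833).

2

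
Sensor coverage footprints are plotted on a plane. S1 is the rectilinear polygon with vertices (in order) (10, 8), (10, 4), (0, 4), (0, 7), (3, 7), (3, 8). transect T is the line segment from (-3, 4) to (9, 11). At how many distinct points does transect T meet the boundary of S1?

The segment meets the boundary at (3.857,8), (3,7.5), (2.143,7), (0,5.75).

4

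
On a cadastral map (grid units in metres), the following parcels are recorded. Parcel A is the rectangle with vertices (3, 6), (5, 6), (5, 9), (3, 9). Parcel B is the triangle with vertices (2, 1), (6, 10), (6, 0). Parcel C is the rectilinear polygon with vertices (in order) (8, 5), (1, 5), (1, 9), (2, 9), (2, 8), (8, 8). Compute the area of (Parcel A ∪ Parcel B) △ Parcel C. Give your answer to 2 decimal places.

|Parcel A ∪ Parcel B| = 25.3194.
|(Parcel A ∪ Parcel B) ∩ Parcel C| = 7.9861.
|(Parcel A ∪ Parcel B) △ Parcel C| = 25.3194 + 22 − 15.9722 = 31.35.

31.35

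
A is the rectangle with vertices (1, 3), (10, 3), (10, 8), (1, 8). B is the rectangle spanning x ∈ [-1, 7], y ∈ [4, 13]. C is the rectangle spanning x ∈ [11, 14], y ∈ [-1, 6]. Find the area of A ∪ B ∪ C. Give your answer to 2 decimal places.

114.00

By inclusion–exclusion:
Individual areas: |A| = 45, |B| = 72, |C| = 21.
|A∩B|: x∈[1,7], y∈[4,8] → 6·4 = 24.
|A∩C| = 0 (no overlap).
|B∩C| = 0 (no overlap).
|A∩B∩C| = 0.
|A ∪ B ∪ C| = 138 − 24 + 0 = 114.00.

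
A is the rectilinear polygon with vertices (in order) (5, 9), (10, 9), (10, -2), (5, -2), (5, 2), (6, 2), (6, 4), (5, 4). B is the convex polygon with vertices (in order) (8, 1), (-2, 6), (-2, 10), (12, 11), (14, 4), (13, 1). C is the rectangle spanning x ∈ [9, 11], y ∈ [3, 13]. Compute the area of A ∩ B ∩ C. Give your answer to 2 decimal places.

6.00

The intersection is the polygon with vertices (10,3), (9,3), (9,9), (10,9).
By the shoelace formula its area is 6.00.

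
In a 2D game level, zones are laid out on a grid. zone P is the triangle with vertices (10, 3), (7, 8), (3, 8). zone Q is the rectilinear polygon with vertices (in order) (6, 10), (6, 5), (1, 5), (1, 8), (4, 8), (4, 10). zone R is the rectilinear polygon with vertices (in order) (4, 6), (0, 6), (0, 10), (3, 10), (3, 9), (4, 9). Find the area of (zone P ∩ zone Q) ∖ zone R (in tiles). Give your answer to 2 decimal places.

|zone P ∩ zone Q| = 3.2143.
|(zone P ∩ zone Q) ∩ zone R| = 0.3571.
|(zone P ∩ zone Q) ∖ zone R| = 3.2143 − 0.3571 = 2.86.

2.86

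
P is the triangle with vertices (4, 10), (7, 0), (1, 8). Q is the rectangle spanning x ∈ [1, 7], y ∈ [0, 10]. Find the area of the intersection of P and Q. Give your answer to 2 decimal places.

The intersection is the polygon with vertices (7,0), (1,8), (4,10).
By the shoelace formula its area is 18.00.

18.00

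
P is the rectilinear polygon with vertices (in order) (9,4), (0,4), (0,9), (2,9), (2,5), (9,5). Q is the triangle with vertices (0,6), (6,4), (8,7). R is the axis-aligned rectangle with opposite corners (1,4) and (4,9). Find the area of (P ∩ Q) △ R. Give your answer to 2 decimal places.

16.04

|P ∩ Q| = 2.75.
|(P ∩ Q) ∩ R| = 0.8542.
|(P ∩ Q) △ R| = 2.75 + 15 − 1.7083 = 16.04.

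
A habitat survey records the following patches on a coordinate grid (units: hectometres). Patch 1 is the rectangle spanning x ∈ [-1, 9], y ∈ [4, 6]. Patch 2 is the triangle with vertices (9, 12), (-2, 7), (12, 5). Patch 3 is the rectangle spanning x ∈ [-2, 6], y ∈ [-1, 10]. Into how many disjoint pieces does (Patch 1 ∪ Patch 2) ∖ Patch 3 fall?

1

(Patch 1 ∪ Patch 2) ∖ Patch 3 is a single connected region.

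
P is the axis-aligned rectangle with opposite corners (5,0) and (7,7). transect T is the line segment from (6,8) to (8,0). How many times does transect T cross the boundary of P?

2

The segment meets the boundary at (7,4), (6.25,7).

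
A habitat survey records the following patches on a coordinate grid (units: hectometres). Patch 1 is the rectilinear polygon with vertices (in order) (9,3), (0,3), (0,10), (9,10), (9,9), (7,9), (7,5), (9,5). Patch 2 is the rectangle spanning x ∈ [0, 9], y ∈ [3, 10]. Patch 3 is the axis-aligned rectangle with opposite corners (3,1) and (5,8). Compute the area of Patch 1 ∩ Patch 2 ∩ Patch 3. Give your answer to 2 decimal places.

The intersection is the polygon with vertices (3,3), (3,8), (5,8), (5,3).
By the shoelace formula its area is 10.00.

10.00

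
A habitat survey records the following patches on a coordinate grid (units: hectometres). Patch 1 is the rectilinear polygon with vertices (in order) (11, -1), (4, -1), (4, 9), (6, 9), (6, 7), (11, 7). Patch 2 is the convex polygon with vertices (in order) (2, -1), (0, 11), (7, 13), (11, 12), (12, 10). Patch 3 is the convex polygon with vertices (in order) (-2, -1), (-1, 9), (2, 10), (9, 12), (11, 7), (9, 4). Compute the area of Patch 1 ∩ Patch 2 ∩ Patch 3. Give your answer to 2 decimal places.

19.08

The intersection is the polygon with vertices (6,9), (6,7), (9.273,7), (4.817,2.099), (4,1.727), (4,9).
By the shoelace formula its area is 19.08.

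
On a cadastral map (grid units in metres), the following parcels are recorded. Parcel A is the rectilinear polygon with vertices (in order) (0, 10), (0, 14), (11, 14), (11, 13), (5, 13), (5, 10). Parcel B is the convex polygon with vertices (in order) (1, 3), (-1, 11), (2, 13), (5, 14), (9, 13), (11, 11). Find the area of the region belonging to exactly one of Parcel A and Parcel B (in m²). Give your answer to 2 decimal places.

62.17

|Parcel A| = 26, |Parcel B| = 70.5, |Parcel A∩Parcel B| = 17.1667.
|Parcel A △ Parcel B| = |Parcel A| + |Parcel B| − 2·|Parcel A∩Parcel B| = 26 + 70.5 − 34.3333 = 62.17.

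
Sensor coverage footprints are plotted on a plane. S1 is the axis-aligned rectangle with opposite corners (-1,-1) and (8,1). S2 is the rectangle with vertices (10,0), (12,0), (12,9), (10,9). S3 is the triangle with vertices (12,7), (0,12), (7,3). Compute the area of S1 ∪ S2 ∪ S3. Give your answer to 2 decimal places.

70.07

By inclusion–exclusion:
Individual areas: |S1| = 18, |S2| = 18, |S3| = 36.5.
|S1∩S2| = 0 (no overlap).
|S1∩S3| = 0.
|S2∩S3| = 2.4333.
|S1∩S2∩S3| = 0.
|S1 ∪ S2 ∪ S3| = 72.5 − 2.4333 + 0 = 70.07.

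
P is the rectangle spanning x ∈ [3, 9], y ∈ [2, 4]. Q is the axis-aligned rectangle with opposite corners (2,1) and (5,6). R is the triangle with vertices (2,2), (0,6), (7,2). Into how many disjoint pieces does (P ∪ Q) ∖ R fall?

2

(P ∪ Q) ∖ R splits into 2 disjoint pieces (area 12.8571, area 3).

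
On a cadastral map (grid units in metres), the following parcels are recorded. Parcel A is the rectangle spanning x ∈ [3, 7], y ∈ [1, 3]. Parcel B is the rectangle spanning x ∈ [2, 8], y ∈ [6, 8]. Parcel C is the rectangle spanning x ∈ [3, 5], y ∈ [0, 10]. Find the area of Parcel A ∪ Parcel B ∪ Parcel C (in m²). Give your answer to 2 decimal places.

32.00

By inclusion–exclusion:
Individual areas: |Parcel A| = 8, |Parcel B| = 12, |Parcel C| = 20.
|Parcel A∩Parcel B| = 0 (no overlap).
|Parcel A∩Parcel C|: x∈[3,5], y∈[1,3] → 2·2 = 4.
|Parcel B∩Parcel C|: x∈[3,5], y∈[6,8] → 2·2 = 4.
|Parcel A∩Parcel B∩Parcel C| = 0.
|Parcel A ∪ Parcel B ∪ Parcel C| = 40 − 8 + 0 = 32.00.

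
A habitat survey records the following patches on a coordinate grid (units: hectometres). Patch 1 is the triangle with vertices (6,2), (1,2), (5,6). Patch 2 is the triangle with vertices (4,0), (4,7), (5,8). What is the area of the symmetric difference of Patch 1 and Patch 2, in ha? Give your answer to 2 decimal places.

|Patch 1| = 10, |Patch 2| = 3.5, |Patch 1∩Patch 2| = 1.5357.
|Patch 1 △ Patch 2| = |Patch 1| + |Patch 2| − 2·|Patch 1∩Patch 2| = 10 + 3.5 − 3.0714 = 10.43.

10.43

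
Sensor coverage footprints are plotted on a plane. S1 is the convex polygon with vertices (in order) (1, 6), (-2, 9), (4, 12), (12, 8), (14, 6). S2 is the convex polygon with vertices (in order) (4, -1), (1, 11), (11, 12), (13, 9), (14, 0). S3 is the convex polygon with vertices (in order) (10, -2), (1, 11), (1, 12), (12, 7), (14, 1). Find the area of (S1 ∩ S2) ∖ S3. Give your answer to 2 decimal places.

|S1 ∩ S2| = 45.3819.
|(S1 ∩ S2) ∩ S3| = 28.863.
|(S1 ∩ S2) ∖ S3| = 45.3819 − 28.863 = 16.52.

16.52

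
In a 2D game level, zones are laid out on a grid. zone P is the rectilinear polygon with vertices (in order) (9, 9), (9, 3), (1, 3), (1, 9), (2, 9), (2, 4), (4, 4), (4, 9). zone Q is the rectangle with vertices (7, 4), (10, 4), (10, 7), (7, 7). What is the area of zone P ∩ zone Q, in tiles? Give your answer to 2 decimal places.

6.00

The intersection is the polygon with vertices (9,4), (7,4), (7,7), (9,7).
By the shoelace formula its area is 6.00.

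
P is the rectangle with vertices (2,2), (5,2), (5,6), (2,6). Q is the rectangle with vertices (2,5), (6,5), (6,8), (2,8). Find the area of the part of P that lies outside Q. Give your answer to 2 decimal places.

|P∩Q|: x∈[2,5], y∈[5,6] → 3·1 = 3.
|P| = 12.
|P ∖ Q| = |P| − |P∩Q| = 12 − 3 = 9.00.

9.00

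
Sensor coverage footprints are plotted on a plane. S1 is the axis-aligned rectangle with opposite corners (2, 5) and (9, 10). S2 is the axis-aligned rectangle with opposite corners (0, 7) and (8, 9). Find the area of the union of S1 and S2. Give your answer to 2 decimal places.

39.00

By inclusion–exclusion:
Individual areas: |S1| = 35, |S2| = 16.
|S1∩S2|: x∈[2,8], y∈[7,9] → 6·2 = 12.
|S1 ∪ S2| = 51 − 12 = 39.00.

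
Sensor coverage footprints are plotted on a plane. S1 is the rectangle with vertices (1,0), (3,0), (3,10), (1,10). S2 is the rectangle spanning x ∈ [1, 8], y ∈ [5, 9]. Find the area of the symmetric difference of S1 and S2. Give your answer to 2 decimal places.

|S1∩S2|: x∈[1,3], y∈[5,9] → 2·4 = 8.
|S1 △ S2| = |S1| + |S2| − 2·|S1∩S2| = 20 + 28 − 16 = 32.00.

32.00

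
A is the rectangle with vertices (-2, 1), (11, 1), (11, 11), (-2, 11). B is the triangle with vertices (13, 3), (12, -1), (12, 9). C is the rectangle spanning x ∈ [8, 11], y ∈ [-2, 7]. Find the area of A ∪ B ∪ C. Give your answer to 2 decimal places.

144.00

By inclusion–exclusion:
Individual areas: |A| = 130, |B| = 5, |C| = 27.
|A∩B| = 0.
|A∩C|: x∈[8,11], y∈[1,7] → 3·6 = 18.
|B∩C| = 0.
|A∩B∩C| = 0.
|A ∪ B ∪ C| = 162 − 18 + 0 = 144.00.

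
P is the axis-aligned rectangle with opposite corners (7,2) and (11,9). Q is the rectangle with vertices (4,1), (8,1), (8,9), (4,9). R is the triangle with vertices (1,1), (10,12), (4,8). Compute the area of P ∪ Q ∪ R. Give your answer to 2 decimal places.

61.07

By inclusion–exclusion:
Individual areas: |P| = 28, |Q| = 32, |R| = 15.
|P∩Q|: x∈[7,8], y∈[2,9] → 1·7 = 7.
|P∩R| = 0.1818.
|Q∩R| = 6.9318.
|P∩Q∩R| = 0.1818.
|P ∪ Q ∪ R| = 75 − 14.1136 + 0.1818 = 61.07.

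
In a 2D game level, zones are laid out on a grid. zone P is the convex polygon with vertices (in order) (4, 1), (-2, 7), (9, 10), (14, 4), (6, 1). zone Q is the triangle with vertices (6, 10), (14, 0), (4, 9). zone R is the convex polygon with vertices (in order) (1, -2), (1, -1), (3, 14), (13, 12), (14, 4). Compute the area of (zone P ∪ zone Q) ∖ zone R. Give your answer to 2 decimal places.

10.84

|zone P ∪ zone Q| = 85.1967.
|(zone P ∪ zone Q) ∩ zone R| = 74.3588.
|(zone P ∪ zone Q) ∖ zone R| = 85.1967 − 74.3588 = 10.84.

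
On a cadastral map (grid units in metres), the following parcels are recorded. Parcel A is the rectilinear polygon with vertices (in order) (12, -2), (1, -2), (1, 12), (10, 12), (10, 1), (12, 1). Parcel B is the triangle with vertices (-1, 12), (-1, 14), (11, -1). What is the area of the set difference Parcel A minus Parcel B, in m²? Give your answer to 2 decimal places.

123.67

|Parcel A| = 132, |Parcel A∩Parcel B| = 8.3333.
|Parcel A ∖ Parcel B| = |Parcel A| − |Parcel A∩Parcel B| = 132 − 8.3333 = 123.67.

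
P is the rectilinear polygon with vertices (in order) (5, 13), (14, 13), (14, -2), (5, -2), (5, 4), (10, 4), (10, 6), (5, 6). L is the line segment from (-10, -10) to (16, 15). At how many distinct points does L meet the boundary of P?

2

The segment meets the boundary at (13.92,13), (6.64,6).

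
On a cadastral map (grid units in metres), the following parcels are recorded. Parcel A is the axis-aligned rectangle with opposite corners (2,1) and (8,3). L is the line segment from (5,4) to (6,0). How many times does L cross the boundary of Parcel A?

The segment meets the boundary at (5.75,1), (5.25,3).

2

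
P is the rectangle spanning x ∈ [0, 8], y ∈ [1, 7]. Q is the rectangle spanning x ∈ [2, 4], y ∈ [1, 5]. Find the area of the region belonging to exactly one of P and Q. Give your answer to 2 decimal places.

|P∩Q|: x∈[2,4], y∈[1,5] → 2·4 = 8.
|P △ Q| = |P| + |Q| − 2·|P∩Q| = 48 + 8 − 16 = 40.00.

40.00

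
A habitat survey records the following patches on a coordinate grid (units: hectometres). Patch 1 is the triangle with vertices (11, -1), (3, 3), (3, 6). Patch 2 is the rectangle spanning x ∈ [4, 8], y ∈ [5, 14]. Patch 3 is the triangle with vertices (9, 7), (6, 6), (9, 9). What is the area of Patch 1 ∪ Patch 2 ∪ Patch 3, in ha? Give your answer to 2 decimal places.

By inclusion–exclusion:
Individual areas: |Patch 1| = 12, |Patch 2| = 36, |Patch 3| = 3.
|Patch 1∩Patch 2| = 0.0089.
|Patch 1∩Patch 3| = 0.
|Patch 2∩Patch 3| = 1.3333.
|Patch 1∩Patch 2∩Patch 3| = 0.
|Patch 1 ∪ Patch 2 ∪ Patch 3| = 51 − 1.3423 + 0 = 49.66.

49.66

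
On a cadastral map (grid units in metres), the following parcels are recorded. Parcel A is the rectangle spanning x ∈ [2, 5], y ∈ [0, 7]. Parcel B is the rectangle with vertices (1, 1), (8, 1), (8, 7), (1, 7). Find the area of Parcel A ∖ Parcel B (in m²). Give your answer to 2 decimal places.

3.00

|Parcel A∩Parcel B|: x∈[2,5], y∈[1,7] → 3·6 = 18.
|Parcel A| = 21.
|Parcel A ∖ Parcel B| = |Parcel A| − |Parcel A∩Parcel B| = 21 − 18 = 3.00.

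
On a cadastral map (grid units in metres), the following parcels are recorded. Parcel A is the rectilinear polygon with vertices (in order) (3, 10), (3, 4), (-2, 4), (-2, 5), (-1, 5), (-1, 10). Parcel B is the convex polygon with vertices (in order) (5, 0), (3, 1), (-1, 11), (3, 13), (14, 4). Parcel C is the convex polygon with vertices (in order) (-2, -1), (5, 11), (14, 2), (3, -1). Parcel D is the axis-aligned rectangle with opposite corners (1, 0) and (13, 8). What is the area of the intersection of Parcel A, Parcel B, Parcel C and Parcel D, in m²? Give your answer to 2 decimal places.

3.32

The intersection is the polygon with vertices (1.441,4.898), (3,7.571), (3,4), (1.8,4).
By the shoelace formula its area is 3.32.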